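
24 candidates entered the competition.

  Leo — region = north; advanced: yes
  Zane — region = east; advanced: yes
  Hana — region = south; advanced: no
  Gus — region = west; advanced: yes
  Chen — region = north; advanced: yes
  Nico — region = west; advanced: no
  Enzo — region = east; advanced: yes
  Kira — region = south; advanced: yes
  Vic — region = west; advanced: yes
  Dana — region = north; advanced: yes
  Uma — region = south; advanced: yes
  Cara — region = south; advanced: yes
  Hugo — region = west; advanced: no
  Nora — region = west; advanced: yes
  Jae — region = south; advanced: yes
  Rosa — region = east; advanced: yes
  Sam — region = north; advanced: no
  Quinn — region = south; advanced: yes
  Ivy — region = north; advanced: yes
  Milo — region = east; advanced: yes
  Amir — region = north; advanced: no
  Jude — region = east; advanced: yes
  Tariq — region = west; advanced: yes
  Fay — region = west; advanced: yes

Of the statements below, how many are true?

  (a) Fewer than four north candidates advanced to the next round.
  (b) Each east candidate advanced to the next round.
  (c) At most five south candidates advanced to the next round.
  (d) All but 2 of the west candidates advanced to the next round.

3

(a) north: |A| = 6, |A ∩ B| = 4; needs |A ∩ B| < 4 — false.
(b) east: |A| = 5, |A ∩ B| = 5; needs A ⊆ B, i.e. every element of A is in B (|A ∖ B| = 0) — true.
(c) south: |A| = 6, |A ∩ B| = 5; needs |A ∩ B| ≤ 5 — true.
(d) west: |A| = 7, |A ∩ B| = 5; needs |A ∖ B| = 2 — true.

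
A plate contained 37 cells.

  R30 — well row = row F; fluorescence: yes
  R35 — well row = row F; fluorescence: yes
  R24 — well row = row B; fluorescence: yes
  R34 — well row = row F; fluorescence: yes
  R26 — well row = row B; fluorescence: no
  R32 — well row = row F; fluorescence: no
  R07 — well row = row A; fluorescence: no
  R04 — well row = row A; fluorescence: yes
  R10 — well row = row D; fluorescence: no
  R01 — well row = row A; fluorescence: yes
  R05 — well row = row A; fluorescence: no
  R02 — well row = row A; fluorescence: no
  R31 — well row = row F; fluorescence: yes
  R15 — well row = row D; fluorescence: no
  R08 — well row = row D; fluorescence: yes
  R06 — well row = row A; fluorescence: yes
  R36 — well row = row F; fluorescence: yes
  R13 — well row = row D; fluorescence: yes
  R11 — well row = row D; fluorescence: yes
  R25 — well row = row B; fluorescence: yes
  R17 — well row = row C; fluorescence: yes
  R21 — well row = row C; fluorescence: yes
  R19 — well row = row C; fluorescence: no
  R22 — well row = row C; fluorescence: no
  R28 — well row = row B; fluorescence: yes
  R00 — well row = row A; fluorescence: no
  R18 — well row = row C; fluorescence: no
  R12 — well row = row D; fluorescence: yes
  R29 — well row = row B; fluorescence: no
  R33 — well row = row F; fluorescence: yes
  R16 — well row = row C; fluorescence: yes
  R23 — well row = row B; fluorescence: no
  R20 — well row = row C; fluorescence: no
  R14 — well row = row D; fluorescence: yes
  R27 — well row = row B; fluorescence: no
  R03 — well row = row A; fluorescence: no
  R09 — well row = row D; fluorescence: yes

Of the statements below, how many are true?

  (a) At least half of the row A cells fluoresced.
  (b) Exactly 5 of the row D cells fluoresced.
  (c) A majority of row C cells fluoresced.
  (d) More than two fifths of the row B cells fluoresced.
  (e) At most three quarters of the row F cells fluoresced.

(a) row A: |A| = 8, |A ∩ B| = 3; needs |A ∩ B| ≥ |A ∖ B| — false.
(b) row D: |A| = 8, |A ∩ B| = 6; needs |A ∩ B| = 5 — false.
(c) row C: |A| = 7, |A ∩ B| = 3; needs |A ∩ B| > |A ∖ B| — false.
(d) row B: |A| = 7, |A ∩ B| = 3; needs |A ∩ B| / |A| > 2/5 — true.
(e) row F: |A| = 7, |A ∩ B| = 6; needs |A ∩ B| / |A| ≤ 3/4 — false.

1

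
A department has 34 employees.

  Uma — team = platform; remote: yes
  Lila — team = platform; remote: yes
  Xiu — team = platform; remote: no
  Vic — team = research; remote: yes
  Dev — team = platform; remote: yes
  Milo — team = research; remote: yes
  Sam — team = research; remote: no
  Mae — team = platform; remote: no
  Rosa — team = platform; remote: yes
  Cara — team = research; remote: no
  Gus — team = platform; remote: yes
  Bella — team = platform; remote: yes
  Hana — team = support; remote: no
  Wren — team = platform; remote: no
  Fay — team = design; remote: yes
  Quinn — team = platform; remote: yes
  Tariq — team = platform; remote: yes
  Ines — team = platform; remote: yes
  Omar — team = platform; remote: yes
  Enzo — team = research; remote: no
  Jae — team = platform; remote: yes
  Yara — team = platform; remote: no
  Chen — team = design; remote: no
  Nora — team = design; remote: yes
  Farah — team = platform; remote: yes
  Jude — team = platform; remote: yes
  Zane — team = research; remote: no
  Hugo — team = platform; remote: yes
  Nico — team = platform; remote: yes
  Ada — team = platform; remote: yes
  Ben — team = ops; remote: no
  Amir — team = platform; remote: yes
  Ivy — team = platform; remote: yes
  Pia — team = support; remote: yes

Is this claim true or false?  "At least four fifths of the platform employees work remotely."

True

Truth condition: |A ∩ B| / |A| ≥ 4/5.
|A| = 22, |A ∩ B| = 18, |A ∖ B| = 4.
|A ∩ B|/|A| = 18/22, so the statement is true.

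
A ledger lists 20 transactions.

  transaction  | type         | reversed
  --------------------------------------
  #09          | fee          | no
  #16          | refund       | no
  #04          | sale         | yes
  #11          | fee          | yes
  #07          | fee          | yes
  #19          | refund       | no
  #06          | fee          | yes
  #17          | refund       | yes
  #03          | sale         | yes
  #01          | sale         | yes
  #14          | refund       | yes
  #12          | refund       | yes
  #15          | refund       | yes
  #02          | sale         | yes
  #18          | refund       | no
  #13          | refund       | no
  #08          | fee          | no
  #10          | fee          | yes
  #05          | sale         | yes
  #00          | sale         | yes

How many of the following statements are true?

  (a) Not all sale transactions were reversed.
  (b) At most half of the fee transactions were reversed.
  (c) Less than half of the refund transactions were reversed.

0

(a) sale: |A| = 6, |A ∩ B| = 6; needs A ⊄ B (|A ∖ B| ≥ 1) — false.
(b) fee: |A| = 6, |A ∩ B| = 4; needs |A ∩ B| ≤ |A ∖ B| — false.
(c) refund: |A| = 8, |A ∩ B| = 4; needs |A ∩ B| < |A ∖ B| — false.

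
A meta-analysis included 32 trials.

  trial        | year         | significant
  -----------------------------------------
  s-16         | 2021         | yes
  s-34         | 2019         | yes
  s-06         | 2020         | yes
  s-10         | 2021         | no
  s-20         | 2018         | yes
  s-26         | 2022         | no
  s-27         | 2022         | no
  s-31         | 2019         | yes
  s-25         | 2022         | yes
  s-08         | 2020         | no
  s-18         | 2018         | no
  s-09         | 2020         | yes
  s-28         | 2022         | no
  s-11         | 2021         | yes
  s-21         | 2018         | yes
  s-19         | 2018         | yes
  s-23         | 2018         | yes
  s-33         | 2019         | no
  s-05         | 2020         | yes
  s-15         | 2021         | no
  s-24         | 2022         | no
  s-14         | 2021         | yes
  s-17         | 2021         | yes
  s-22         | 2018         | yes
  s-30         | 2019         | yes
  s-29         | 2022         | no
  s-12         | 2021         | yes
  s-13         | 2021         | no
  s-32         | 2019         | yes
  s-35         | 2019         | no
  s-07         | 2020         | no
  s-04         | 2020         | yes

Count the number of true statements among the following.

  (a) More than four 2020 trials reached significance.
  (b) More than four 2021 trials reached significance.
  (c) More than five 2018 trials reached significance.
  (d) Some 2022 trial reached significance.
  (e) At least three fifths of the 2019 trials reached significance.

(a) 2020: |A| = 6, |A ∩ B| = 4; needs |A ∩ B| > 4 — false.
(b) 2021: |A| = 8, |A ∩ B| = 5; needs |A ∩ B| > 4 — true.
(c) 2018: |A| = 6, |A ∩ B| = 5; needs |A ∩ B| > 5 — false.
(d) 2022: |A| = 6, |A ∩ B| = 1; needs A ∩ B ≠ ∅ (|A ∩ B| ≥ 1) — true.
(e) 2019: |A| = 6, |A ∩ B| = 4; needs |A ∩ B| / |A| ≥ 3/5 — true.

3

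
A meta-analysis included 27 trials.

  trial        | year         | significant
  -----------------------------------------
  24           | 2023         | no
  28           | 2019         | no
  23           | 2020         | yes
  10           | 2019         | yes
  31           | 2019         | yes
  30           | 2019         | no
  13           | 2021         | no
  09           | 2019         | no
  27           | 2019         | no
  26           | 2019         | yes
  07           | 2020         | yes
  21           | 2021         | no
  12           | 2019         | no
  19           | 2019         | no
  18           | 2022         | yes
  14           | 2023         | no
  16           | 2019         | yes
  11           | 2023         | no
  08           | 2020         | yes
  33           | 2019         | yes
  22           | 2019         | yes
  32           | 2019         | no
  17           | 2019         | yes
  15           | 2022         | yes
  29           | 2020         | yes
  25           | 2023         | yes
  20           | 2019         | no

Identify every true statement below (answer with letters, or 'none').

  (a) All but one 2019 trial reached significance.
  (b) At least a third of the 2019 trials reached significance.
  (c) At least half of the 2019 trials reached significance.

(b)

|A| = 15, |A ∩ B| = 7, |A ∖ B| = 8.
(a) |A ∖ B| = 1: fails.
(b) |A ∩ B| / |A| ≥ 1/3: holds.
(c) |A ∩ B| ≥ |A ∖ B|: fails.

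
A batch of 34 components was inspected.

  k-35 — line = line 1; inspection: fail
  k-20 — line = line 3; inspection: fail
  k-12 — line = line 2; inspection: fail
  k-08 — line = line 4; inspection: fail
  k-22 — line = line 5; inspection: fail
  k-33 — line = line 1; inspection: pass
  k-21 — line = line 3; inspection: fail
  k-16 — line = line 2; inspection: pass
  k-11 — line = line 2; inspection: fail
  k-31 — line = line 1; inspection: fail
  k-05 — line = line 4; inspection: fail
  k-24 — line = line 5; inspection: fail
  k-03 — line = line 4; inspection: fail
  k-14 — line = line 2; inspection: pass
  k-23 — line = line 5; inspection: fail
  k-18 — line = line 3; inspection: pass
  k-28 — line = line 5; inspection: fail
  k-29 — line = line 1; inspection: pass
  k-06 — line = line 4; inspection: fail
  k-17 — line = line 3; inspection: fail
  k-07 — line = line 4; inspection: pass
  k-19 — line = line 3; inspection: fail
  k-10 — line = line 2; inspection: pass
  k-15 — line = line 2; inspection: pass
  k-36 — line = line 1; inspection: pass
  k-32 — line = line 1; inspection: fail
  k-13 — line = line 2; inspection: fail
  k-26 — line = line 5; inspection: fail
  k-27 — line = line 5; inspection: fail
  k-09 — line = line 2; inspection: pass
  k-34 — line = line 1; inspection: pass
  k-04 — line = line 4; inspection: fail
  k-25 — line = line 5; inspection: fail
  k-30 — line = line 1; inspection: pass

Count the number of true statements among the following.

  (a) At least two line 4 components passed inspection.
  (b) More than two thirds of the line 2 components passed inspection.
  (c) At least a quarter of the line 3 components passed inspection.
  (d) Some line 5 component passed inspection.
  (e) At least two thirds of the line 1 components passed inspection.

0

(a) line 4: |A| = 6, |A ∩ B| = 1; needs |A ∩ B| ≥ 2 — false.
(b) line 2: |A| = 8, |A ∩ B| = 5; needs |A ∩ B| / |A| > 2/3 — false.
(c) line 3: |A| = 5, |A ∩ B| = 1; needs |A ∩ B| / |A| ≥ 1/4 — false.
(d) line 5: |A| = 7, |A ∩ B| = 0; needs A ∩ B ≠ ∅ (|A ∩ B| ≥ 1) — false.
(e) line 1: |A| = 8, |A ∩ B| = 5; needs |A ∩ B| / |A| ≥ 2/3 — false.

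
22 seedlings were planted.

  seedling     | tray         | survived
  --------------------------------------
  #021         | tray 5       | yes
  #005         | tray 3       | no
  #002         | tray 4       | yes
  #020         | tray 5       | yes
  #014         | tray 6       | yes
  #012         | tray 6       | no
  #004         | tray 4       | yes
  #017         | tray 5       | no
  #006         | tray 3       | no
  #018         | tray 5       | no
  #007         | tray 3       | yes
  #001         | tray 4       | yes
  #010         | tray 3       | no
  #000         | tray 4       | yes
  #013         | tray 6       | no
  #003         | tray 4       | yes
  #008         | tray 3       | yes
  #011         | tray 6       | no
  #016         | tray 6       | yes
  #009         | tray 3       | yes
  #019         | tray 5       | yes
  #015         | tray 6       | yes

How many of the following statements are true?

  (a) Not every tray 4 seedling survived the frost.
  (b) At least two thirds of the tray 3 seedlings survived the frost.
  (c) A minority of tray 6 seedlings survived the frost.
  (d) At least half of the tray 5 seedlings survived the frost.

1

(a) tray 4: |A| = 5, |A ∩ B| = 5; needs A ⊄ B (|A ∖ B| ≥ 1) — false.
(b) tray 3: |A| = 6, |A ∩ B| = 3; needs |A ∩ B| / |A| ≥ 2/3 — false.
(c) tray 6: |A| = 6, |A ∩ B| = 3; needs |A ∩ B| < |A ∖ B| — false.
(d) tray 5: |A| = 5, |A ∩ B| = 3; needs |A ∩ B| ≥ |A ∖ B| — true.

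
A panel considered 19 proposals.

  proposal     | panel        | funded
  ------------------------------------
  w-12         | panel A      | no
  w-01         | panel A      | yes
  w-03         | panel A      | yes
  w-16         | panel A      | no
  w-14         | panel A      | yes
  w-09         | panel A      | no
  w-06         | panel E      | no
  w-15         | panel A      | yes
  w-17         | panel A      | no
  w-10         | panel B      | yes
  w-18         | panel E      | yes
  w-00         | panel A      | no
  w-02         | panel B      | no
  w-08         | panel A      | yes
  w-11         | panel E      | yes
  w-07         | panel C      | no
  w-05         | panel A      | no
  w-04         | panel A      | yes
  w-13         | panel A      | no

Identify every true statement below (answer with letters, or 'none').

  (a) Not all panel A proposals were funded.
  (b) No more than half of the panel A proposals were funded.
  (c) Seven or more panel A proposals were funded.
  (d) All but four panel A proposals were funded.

|A| = 13, |A ∩ B| = 6, |A ∖ B| = 7.
(a) A ⊄ B (|A ∖ B| ≥ 1): holds.
(b) |A ∩ B| ≤ |A ∖ B|: holds.
(c) |A ∩ B| ≥ 7: fails.
(d) |A ∖ B| = 4: fails.

(a), (b)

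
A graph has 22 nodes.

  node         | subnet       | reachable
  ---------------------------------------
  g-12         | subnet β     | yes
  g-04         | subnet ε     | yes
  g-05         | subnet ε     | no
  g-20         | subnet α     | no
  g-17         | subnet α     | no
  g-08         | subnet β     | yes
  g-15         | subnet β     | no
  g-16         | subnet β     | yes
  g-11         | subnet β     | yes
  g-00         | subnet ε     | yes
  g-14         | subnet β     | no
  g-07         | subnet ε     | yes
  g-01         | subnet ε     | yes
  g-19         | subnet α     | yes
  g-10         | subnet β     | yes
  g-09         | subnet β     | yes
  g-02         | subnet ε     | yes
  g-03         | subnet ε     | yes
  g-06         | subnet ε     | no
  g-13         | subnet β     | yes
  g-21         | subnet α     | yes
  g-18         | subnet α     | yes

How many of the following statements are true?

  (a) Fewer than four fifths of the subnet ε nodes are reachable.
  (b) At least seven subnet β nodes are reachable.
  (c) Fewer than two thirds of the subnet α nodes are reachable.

(a) subnet ε: |A| = 8, |A ∩ B| = 6; needs |A ∩ B| / |A| < 4/5 — true.
(b) subnet β: |A| = 9, |A ∩ B| = 7; needs |A ∩ B| ≥ 7 — true.
(c) subnet α: |A| = 5, |A ∩ B| = 3; needs |A ∩ B| / |A| < 2/3 — true.

3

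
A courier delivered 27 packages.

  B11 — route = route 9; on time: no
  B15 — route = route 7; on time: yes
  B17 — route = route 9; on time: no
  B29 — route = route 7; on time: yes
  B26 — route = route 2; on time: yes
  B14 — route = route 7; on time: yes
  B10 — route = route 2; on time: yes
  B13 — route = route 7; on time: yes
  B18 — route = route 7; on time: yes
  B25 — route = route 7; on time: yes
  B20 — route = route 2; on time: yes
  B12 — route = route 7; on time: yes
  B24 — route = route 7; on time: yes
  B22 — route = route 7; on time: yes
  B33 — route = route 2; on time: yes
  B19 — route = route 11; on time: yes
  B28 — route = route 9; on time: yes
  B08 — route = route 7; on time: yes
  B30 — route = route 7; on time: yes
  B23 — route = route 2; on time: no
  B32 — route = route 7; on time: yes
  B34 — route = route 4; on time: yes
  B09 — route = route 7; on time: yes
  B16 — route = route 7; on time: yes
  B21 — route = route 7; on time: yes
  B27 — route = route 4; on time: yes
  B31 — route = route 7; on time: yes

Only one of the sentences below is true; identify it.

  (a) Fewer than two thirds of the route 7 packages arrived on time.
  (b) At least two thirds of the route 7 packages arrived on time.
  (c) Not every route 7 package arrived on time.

|A| = 16, |A ∩ B| = 16, |A ∖ B| = 0.
(a) requires |A ∩ B| / |A| < 2/3: false.
(b) requires |A ∩ B| / |A| ≥ 2/3: true.
(c) requires A ⊄ B (|A ∖ B| ≥ 1): false.

(b)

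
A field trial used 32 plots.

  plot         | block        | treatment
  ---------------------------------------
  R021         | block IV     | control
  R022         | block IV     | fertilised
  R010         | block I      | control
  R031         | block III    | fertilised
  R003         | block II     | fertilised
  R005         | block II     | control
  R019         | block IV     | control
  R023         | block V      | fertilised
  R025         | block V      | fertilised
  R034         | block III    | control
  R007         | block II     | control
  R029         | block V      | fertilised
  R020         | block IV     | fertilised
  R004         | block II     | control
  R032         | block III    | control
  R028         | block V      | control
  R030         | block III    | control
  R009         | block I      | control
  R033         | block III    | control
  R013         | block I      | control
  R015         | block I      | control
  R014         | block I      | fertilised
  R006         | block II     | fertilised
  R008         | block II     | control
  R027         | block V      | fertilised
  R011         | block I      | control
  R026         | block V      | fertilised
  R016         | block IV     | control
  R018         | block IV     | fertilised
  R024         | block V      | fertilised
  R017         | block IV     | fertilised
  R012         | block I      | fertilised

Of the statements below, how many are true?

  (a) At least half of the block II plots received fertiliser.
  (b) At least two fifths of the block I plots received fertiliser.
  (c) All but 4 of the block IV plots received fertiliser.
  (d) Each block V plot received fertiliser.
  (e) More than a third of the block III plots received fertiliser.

(a) block II: |A| = 6, |A ∩ B| = 2; needs |A ∩ B| ≥ |A ∖ B| — false.
(b) block I: |A| = 7, |A ∩ B| = 2; needs |A ∩ B| / |A| ≥ 2/5 — false.
(c) block IV: |A| = 7, |A ∩ B| = 4; needs |A ∖ B| = 4 — false.
(d) block V: |A| = 7, |A ∩ B| = 6; needs A ⊆ B, i.e. every element of A is in B (|A ∖ B| = 0) — false.
(e) block III: |A| = 5, |A ∩ B| = 1; needs |A ∩ B| / |A| > 1/3 — false.

0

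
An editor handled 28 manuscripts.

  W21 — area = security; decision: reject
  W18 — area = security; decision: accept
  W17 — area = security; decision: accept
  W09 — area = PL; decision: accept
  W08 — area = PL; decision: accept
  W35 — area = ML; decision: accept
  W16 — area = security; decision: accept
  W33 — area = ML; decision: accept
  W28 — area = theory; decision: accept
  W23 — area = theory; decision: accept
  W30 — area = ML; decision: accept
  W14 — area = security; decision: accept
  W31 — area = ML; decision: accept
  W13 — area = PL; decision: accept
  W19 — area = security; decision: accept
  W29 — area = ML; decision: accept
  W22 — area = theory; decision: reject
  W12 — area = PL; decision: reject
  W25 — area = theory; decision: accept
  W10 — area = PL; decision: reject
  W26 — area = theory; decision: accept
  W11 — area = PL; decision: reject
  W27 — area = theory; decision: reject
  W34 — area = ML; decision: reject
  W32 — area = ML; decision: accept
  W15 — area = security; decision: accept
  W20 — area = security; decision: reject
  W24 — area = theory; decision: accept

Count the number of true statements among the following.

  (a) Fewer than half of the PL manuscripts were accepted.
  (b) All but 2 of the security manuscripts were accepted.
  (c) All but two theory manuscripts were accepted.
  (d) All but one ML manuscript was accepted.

(a) PL: |A| = 6, |A ∩ B| = 3; needs |A ∩ B| < |A ∖ B| — false.
(b) security: |A| = 8, |A ∩ B| = 6; needs |A ∖ B| = 2 — true.
(c) theory: |A| = 7, |A ∩ B| = 5; needs |A ∖ B| = 2 — true.
(d) ML: |A| = 7, |A ∩ B| = 6; needs |A ∖ B| = 1 — true.

3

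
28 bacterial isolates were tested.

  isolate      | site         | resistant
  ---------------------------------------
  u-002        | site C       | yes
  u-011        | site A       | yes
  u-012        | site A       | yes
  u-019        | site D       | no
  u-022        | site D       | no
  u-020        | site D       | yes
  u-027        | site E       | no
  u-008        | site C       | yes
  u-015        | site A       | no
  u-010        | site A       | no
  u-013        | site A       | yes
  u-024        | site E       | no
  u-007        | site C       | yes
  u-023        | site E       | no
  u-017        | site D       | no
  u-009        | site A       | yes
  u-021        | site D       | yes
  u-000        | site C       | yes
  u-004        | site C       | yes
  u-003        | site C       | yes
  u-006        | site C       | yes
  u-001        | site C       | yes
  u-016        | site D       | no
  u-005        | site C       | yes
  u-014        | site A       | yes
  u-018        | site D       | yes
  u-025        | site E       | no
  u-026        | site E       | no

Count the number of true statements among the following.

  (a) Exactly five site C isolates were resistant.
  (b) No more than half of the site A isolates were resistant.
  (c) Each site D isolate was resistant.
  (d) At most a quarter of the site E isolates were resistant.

(a) site C: |A| = 9, |A ∩ B| = 9; needs |A ∩ B| = 5 — false.
(b) site A: |A| = 7, |A ∩ B| = 5; needs |A ∩ B| ≤ |A ∖ B| — false.
(c) site D: |A| = 7, |A ∩ B| = 3; needs A ⊆ B, i.e. every element of A is in B (|A ∖ B| = 0) — false.
(d) site E: |A| = 5, |A ∩ B| = 0; needs |A ∩ B| / |A| ≤ 1/4 — true.

1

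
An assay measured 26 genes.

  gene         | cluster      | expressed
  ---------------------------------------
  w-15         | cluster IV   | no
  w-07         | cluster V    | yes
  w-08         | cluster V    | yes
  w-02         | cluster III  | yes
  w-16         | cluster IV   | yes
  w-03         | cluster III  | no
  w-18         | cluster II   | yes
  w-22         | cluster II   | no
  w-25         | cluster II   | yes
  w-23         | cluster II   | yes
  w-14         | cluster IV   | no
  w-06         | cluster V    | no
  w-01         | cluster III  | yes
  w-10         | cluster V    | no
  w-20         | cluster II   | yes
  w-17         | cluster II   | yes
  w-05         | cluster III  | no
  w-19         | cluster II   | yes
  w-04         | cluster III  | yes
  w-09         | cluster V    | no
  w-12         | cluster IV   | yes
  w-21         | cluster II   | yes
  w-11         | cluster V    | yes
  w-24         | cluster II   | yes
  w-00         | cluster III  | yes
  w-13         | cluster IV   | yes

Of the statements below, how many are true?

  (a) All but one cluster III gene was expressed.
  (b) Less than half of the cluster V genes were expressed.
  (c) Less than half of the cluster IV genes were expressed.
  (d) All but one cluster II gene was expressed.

(a) cluster III: |A| = 6, |A ∩ B| = 4; needs |A ∖ B| = 1 — false.
(b) cluster V: |A| = 6, |A ∩ B| = 3; needs |A ∩ B| < |A ∖ B| — false.
(c) cluster IV: |A| = 5, |A ∩ B| = 3; needs |A ∩ B| < |A ∖ B| — false.
(d) cluster II: |A| = 9, |A ∩ B| = 8; needs |A ∖ B| = 1 — true.

1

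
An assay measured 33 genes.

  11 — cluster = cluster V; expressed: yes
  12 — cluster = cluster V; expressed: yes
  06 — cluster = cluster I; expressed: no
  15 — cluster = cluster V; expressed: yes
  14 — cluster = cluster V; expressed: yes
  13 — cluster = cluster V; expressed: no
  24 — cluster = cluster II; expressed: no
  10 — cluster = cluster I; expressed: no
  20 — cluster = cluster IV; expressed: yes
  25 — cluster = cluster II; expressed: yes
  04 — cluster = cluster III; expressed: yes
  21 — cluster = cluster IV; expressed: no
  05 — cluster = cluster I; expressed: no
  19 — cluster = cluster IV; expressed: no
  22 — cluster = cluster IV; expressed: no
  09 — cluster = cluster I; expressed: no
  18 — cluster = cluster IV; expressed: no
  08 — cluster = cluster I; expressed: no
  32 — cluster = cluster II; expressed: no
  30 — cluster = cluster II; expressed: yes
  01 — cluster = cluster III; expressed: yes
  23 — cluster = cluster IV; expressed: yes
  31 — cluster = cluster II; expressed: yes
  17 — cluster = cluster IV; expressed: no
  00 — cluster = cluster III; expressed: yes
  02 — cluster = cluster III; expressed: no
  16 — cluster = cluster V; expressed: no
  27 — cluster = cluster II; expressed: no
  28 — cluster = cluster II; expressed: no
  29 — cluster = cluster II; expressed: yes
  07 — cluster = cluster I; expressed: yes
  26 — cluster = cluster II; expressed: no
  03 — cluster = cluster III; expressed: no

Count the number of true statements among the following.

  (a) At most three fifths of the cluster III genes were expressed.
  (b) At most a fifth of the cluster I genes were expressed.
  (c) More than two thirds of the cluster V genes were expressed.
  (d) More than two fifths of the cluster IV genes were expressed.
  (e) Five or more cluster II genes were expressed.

(a) cluster III: |A| = 5, |A ∩ B| = 3; needs |A ∩ B| / |A| ≤ 3/5 — true.
(b) cluster I: |A| = 6, |A ∩ B| = 1; needs |A ∩ B| / |A| ≤ 1/5 — true.
(c) cluster V: |A| = 6, |A ∩ B| = 4; needs |A ∩ B| / |A| > 2/3 — false.
(d) cluster IV: |A| = 7, |A ∩ B| = 2; needs |A ∩ B| / |A| > 2/5 — false.
(e) cluster II: |A| = 9, |A ∩ B| = 4; needs |A ∩ B| ≥ 5 — false.

2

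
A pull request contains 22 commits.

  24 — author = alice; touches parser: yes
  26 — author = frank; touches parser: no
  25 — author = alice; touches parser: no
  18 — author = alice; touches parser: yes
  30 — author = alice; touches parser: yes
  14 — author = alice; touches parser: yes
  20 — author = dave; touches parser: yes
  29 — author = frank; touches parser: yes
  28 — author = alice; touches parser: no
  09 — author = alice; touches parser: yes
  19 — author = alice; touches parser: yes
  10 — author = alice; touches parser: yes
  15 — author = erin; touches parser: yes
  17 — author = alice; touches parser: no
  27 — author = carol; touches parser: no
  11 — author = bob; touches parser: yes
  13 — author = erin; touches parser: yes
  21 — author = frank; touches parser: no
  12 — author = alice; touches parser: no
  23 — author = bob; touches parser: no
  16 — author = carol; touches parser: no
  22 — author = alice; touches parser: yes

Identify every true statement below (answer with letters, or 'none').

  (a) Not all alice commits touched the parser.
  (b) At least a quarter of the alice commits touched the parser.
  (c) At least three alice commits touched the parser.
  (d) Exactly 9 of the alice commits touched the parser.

|A| = 12, |A ∩ B| = 8, |A ∖ B| = 4.
(a) A ⊄ B (|A ∖ B| ≥ 1): holds.
(b) |A ∩ B| / |A| ≥ 1/4: holds.
(c) |A ∩ B| ≥ 3: holds.
(d) |A ∩ B| = 9: fails.

(a), (b), (c)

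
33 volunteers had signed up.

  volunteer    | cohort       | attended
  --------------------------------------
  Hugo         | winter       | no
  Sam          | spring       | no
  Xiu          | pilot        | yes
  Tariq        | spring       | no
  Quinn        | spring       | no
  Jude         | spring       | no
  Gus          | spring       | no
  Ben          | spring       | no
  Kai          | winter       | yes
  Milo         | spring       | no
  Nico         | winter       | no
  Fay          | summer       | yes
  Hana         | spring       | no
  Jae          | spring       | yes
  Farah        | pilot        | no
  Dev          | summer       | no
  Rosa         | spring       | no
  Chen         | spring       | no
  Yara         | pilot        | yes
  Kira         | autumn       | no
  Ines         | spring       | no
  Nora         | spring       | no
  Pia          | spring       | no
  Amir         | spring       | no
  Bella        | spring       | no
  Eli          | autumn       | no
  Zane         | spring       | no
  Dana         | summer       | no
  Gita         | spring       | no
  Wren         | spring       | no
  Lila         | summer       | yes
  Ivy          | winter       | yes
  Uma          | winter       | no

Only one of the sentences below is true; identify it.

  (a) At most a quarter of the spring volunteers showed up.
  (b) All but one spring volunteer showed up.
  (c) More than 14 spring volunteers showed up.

|A| = 19, |A ∩ B| = 1, |A ∖ B| = 18.
(a) requires |A ∩ B| / |A| ≤ 1/4: true.
(b) requires |A ∖ B| = 1: false.
(c) requires |A ∩ B| > 14: false.

(a)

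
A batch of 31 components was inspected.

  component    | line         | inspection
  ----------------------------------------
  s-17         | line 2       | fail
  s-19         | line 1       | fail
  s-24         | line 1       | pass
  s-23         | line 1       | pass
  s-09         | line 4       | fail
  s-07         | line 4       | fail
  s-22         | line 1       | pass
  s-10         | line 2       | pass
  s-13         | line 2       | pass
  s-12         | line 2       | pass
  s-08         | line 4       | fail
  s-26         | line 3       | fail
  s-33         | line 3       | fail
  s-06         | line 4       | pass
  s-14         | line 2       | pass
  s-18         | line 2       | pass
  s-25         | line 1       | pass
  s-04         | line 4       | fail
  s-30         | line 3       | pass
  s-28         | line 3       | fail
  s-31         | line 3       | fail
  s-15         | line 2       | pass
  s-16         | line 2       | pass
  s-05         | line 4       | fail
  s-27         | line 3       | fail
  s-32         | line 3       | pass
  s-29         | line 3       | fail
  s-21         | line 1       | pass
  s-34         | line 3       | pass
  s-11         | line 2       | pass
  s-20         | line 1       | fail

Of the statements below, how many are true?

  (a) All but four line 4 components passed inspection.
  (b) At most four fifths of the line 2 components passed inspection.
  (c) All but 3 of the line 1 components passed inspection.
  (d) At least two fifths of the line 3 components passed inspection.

(a) line 4: |A| = 6, |A ∩ B| = 1; needs |A ∖ B| = 4 — false.
(b) line 2: |A| = 9, |A ∩ B| = 8; needs |A ∩ B| / |A| ≤ 4/5 — false.
(c) line 1: |A| = 7, |A ∩ B| = 5; needs |A ∖ B| = 3 — false.
(d) line 3: |A| = 9, |A ∩ B| = 3; needs |A ∩ B| / |A| ≥ 2/5 — false.

0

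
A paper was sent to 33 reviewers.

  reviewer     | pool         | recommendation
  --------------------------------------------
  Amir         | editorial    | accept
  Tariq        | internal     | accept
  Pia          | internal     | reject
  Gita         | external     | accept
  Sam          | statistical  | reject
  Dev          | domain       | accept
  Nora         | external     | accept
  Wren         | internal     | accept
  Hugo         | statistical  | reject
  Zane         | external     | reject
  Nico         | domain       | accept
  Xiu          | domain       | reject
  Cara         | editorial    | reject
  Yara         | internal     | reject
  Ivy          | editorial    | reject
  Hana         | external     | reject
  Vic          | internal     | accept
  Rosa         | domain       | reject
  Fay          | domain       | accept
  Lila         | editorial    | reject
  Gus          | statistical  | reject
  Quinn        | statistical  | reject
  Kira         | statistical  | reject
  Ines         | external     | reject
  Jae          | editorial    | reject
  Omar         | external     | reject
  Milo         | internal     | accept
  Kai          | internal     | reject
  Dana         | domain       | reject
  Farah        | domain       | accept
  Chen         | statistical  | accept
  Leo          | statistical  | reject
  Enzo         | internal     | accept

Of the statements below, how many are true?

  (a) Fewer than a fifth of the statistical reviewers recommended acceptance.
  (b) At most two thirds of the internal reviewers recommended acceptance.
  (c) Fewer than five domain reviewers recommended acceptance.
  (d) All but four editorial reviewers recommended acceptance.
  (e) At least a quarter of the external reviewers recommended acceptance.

(a) statistical: |A| = 7, |A ∩ B| = 1; needs |A ∩ B| / |A| < 1/5 — true.
(b) internal: |A| = 8, |A ∩ B| = 5; needs |A ∩ B| / |A| ≤ 2/3 — true.
(c) domain: |A| = 7, |A ∩ B| = 4; needs |A ∩ B| < 5 — true.
(d) editorial: |A| = 5, |A ∩ B| = 1; needs |A ∖ B| = 4 — true.
(e) external: |A| = 6, |A ∩ B| = 2; needs |A ∩ B| / |A| ≥ 1/4 — true.

5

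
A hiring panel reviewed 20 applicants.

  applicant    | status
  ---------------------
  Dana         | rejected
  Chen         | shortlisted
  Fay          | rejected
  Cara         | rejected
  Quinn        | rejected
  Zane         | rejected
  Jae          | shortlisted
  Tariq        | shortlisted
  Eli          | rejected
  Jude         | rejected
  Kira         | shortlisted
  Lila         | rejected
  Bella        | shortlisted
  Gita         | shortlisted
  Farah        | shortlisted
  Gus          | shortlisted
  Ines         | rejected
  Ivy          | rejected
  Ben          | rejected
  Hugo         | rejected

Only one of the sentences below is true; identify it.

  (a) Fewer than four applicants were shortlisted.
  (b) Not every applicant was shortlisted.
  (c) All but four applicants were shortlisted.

|A| = 20, |A ∩ B| = 8, |A ∖ B| = 12.
(a) requires |A ∩ B| < 4: false.
(b) requires A ⊄ B (|A ∖ B| ≥ 1): true.
(c) requires |A ∖ B| = 4: false.

(b)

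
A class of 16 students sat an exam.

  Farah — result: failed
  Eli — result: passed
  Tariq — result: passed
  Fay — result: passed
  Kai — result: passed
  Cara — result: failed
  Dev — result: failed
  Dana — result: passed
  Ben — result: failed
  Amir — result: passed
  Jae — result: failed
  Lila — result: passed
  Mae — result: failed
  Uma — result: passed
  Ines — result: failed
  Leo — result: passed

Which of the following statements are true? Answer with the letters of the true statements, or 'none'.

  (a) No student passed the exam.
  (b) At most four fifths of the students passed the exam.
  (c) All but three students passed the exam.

(b)

|A| = 16, |A ∩ B| = 9, |A ∖ B| = 7.
(a) A ∩ B = ∅ (|A ∩ B| = 0): fails.
(b) |A ∩ B| / |A| ≤ 4/5: holds.
(c) |A ∖ B| = 3: fails.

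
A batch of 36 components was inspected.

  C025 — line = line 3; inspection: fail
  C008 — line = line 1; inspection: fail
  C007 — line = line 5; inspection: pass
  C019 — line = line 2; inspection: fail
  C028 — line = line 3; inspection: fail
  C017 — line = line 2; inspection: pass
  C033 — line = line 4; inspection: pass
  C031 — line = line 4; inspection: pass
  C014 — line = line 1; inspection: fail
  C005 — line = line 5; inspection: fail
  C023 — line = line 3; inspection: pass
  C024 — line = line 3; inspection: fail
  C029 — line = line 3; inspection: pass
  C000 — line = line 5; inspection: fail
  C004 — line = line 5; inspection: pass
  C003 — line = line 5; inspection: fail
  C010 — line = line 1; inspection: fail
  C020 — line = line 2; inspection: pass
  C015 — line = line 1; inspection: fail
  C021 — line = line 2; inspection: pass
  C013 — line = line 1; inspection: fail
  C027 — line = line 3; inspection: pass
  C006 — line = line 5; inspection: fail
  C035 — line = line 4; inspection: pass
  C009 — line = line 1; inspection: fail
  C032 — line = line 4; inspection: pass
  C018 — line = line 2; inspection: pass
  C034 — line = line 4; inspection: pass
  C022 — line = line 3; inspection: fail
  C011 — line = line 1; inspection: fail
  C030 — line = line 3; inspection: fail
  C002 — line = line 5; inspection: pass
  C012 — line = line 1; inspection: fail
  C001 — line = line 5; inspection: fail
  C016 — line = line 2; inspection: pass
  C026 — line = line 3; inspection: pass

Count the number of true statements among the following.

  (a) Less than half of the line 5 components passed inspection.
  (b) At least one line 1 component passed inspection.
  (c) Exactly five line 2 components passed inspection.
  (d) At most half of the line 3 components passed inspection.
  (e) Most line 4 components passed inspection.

(a) line 5: |A| = 8, |A ∩ B| = 3; needs |A ∩ B| < |A ∖ B| — true.
(b) line 1: |A| = 8, |A ∩ B| = 0; needs A ∩ B ≠ ∅ (|A ∩ B| ≥ 1) — false.
(c) line 2: |A| = 6, |A ∩ B| = 5; needs |A ∩ B| = 5 — true.
(d) line 3: |A| = 9, |A ∩ B| = 4; needs |A ∩ B| ≤ |A ∖ B| — true.
(e) line 4: |A| = 5, |A ∩ B| = 5; needs |A ∩ B| > |A ∖ B| — true.

4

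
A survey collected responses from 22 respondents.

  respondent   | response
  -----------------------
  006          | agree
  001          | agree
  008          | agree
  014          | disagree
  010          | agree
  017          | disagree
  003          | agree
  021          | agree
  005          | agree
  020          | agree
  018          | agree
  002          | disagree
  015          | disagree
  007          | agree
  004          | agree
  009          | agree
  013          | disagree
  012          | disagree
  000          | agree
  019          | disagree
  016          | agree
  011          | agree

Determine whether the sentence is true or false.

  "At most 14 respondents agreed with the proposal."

Truth condition: |A ∩ B| ≤ 14.
|A| = 22, |A ∩ B| = 15, |A ∖ B| = 7.
|A ∩ B| = 15, so the statement is false.

False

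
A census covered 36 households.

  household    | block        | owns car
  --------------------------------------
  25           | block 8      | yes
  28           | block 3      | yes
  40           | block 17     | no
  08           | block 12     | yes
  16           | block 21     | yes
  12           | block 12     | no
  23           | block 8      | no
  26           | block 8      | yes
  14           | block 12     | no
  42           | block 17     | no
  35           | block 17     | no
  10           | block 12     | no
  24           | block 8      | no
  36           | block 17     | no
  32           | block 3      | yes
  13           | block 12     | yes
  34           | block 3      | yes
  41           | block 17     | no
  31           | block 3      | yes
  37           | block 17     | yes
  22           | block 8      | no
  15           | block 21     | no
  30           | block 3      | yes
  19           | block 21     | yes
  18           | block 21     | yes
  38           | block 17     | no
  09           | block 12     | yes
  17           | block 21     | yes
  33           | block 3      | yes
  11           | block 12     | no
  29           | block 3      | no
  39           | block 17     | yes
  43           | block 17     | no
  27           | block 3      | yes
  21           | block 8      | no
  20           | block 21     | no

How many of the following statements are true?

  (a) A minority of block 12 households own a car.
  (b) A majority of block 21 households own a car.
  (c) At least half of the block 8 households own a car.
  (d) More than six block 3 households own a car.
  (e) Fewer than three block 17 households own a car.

4

(a) block 12: |A| = 7, |A ∩ B| = 3; needs |A ∩ B| < |A ∖ B| — true.
(b) block 21: |A| = 6, |A ∩ B| = 4; needs |A ∩ B| > |A ∖ B| — true.
(c) block 8: |A| = 6, |A ∩ B| = 2; needs |A ∩ B| ≥ |A ∖ B| — false.
(d) block 3: |A| = 8, |A ∩ B| = 7; needs |A ∩ B| > 6 — true.
(e) block 17: |A| = 9, |A ∩ B| = 2; needs |A ∩ B| < 3 — true.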